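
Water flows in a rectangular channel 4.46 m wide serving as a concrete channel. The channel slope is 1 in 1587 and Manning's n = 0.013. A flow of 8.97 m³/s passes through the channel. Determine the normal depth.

Manning's equation rearranged: A R^(2/3) = nQ / (1·√S) = 0.013 × 8.97 / (√0.0006301) = 4.645.
Trying y = 1.37 m: A R^(2/3) = 5.477 — high.
Trying y = 0.937 m: A R^(2/3) = 3.167 — low.
Trying y = 1.22 m: A R^(2/3) = 4.644 — ≈ 4.645.

y_n = 1.22 m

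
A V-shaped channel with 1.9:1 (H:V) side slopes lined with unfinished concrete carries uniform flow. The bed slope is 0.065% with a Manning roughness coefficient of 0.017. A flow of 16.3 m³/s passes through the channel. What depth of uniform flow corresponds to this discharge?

y_n = 2.36 m

Manning's equation rearranged: A R^(2/3) = nQ / (1·√S) = 0.017 × 16.3 / (√0.00065) = 10.87.
Trying y = 1.74 m: A R^(2/3) = 4.832 — too small.
Trying y = 2.88 m: A R^(2/3) = 18.52 — too large.
Trying y = 2.36 m: A R^(2/3) = 10.89 — matches.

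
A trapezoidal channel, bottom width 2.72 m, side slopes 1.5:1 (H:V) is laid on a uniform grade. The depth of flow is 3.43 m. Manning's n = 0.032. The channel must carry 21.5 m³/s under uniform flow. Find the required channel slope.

With bottom width b = 2.72 m and side slope z = 1.5: A = (b + zy)y = (2.72 + 1.5×3.43)×3.43 = 26.98 m²; P = b + 2y√(1+z²) = 2.72 + 2×3.43×1.803 = 15.09 m.
Hydraulic radius R = A/P = 26.98/15.09 = 1.788 m.
From Manning's equation, S = [nQ / (1 A R^(2/3))]² = [0.032 × 21.5 / (1 × 26.98 × 1.788^(2/3))]² = 0.0003.

S = 0.0003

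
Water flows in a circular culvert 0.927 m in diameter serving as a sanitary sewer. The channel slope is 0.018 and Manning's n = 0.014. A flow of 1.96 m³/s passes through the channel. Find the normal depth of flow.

y_n = 0.629 m

Manning's equation rearranged: A R^(2/3) = nQ / (1·√S) = 0.014 × 1.96 / (√0.018) = 0.2045.
Try y = 0.752 m: A R^(2/3) = 0.2522 — over.
Try y = 0.494 m: A R^(2/3) = 0.1416 — short.
Try y = 0.629 m: A R^(2/3) = 0.2045 — matches.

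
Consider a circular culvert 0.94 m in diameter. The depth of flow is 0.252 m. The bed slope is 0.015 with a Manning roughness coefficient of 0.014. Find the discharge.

Q = 0.364 m³/s

For a circular section of diameter D = 0.94 m at depth y = 0.252 m, the central angle is θ = 2 arccos(1 − 2y/D) = 2.177 rad. Then A = (D²/8)(θ − sin θ) = 0.1497 m² and P = Dθ/2 = 1.023 m.
Hydraulic radius R = A/P = 0.1497/1.023 = 0.1463 m.
Manning's equation: Q = (1/n) A R^(2/3) S^(1/2) = (1/0.014) × 0.1497 × 0.1463^(2/3) × 0.015^(1/2) = 0.364 m³/s.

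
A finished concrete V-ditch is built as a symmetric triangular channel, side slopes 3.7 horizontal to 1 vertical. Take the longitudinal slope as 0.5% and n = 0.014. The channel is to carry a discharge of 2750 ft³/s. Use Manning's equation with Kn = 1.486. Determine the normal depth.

y_n = 6.72 ft

Manning's equation rearranged: A R^(2/3) = nQ / (1.486·√S) = 0.014 × 2750 / (1.486 × √0.005) = 366.4.
At y = 4.81 ft: A R^(2/3) = 150.1 — too small.
At y = 6.72 ft: A R^(2/3) = 366.1 — matches.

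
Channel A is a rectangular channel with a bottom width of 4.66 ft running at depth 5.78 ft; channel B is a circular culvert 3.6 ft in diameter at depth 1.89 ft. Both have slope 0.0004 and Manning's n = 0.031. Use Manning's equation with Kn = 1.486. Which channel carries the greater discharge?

channel A

Channel A: Flow area A = b·y = 4.66 × 5.78 = 26.93 ft². Wetted perimeter P = b + 2y = 4.66 + 2×5.78 = 16.22 ft. Hydraulic radius R = A/P = 26.93/16.22 = 1.661 ft. Q_A = (1.486/0.031)·26.93·1.661^(2/3)·√0.0004 = 36.21 ft³/s.
Channel B: For a circular section of diameter D = 3.6 ft at depth y = 1.89 ft, the central angle is θ = 2 arccos(1 − 2y/D) = 3.242 rad. Then A = (D²/8)(θ − sin θ) = 5.413 ft² and P = Dθ/2 = 5.835 ft. Hydraulic radius R = A/P = 5.413/5.835 = 0.9277 ft. Q_B = (1.486/0.031)·5.413·0.9277^(2/3)·√0.0004 = 4.937 ft³/s.
Q_A = 36.21 ft³/s vs Q_B = 4.937 ft³/s, so channel A carries more.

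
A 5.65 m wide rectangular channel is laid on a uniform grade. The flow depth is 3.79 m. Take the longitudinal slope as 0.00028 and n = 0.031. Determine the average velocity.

Flow area A = b·y = 5.65 × 3.79 = 21.41 m². Wetted perimeter P = b + 2y = 5.65 + 2×3.79 = 13.23 m.
Hydraulic radius R = A/P = 21.41/13.23 = 1.619 m.
From Manning's equation, V = (1/n) R^(2/3) S^(1/2) = (1/0.031) × 1.619^(2/3) × 0.00028^(1/2) = 0.744 m/s.

V = 0.744 m/s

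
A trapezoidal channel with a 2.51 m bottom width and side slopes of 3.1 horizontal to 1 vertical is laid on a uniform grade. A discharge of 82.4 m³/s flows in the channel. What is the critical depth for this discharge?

y_c = 2.33 m

At critical depth, Q² T / (g A³) = 1, i.e. A³/T = Q²/g = 82.4²/9.81 = 692.1.
Trying y = 1.84 m: A³/T = 248.1 — too small.
Trying y = 2.56 m: A³/T = 1040 — too large.
Trying y = 2.33 m: A³/T = 687.8 — matches.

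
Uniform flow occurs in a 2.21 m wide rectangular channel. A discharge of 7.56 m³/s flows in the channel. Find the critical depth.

For a rectangular channel, critical depth y_c = (q²/g)^(1/3) where q = Q/b = 7.56/2.21 = 3.421 m²/s.
So y_c = (3.421²/9.81)^(1/3) = 1.06 m.

y_c = 1.06 m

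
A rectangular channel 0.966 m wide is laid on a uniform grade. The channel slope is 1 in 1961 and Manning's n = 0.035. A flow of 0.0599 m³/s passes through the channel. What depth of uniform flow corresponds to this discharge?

Manning's equation rearranged: A R^(2/3) = nQ / (1·√S) = 0.035 × 0.0599 / (√0.0005099) = 0.09284.
Trying y = 0.26 m: A R^(2/3) = 0.07678 — too small.
Trying y = 0.324 m: A R^(2/3) = 0.1049 — too large.
Trying y = 0.297 m: A R^(2/3) = 0.09278 — matches.

y_n = 0.297 m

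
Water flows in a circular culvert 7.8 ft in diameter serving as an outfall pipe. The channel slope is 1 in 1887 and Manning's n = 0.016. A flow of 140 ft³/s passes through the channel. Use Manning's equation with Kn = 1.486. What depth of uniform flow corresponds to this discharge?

y_n = 5.67 ft

Manning's equation rearranged: A R^(2/3) = nQ / (1.486·√S) = 0.016 × 140 / (1.486 × √0.0005299) = 65.48.
At y = 7.2 ft: A R^(2/3) = 80.1 — high.
At y = 3.91 ft: A R^(2/3) = 37.45 — low.
At y = 5.67 ft: A R^(2/3) = 65.51 — matches.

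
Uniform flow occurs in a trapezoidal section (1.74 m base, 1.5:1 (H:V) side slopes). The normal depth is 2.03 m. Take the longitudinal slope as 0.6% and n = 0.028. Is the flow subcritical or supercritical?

With bottom width b = 1.74 m and side slope z = 1.5: A = (b + zy)y = (1.74 + 1.5×2.03)×2.03 = 9.714 m²; P = b + 2y√(1+z²) = 1.74 + 2×2.03×1.803 = 9.059 m.
Hydraulic radius R = A/P = 9.714/9.059 = 1.072 m.
V = (1/n) R^(2/3) √S = (1/0.028) × 1.072^(2/3) × √0.006 = 2.898 m/s. Hydraulic depth D_h = A/T = 9.714/7.83 = 1.241 m.
Froude number Fr = V/√(g·D_h) = 2.898/√(9.81×1.241) = 0.831, which is less than 1, so the flow is subcritical.

subcritical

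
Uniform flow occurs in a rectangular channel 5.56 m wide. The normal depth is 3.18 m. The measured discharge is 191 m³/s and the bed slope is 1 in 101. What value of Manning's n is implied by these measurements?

Flow area A = b·y = 5.56 × 3.18 = 17.68 m². Wetted perimeter P = b + 2y = 5.56 + 2×3.18 = 11.92 m.
Hydraulic radius R = A/P = 17.68/11.92 = 1.483 m.
Rearranging Manning's equation: n = (1/Q) A R^(2/3) S^(1/2) = (1/191) × 17.68 × 1.483^(2/3) × √0.009901 = 0.012.

n = 0.012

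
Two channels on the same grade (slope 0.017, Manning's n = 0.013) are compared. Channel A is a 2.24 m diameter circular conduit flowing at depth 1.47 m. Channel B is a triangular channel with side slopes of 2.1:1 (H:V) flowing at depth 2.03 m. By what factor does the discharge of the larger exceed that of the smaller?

3.98

Channel A: For a circular section of diameter D = 2.24 m at depth y = 1.47 m, the central angle is θ = 2 arccos(1 − 2y/D) = 3.777 rad. Then A = (D²/8)(θ − sin θ) = 2.741 m² and P = Dθ/2 = 4.231 m. Hydraulic radius R = A/P = 2.741/4.231 = 0.648 m. Q_A = (1/0.013)·2.741·0.648^(2/3)·√0.017 = 20.59 m³/s.
Channel B: For a triangular section with side slope z = 2.1: A = zy² = 2.1×2.03² = 8.654 m²; P = 2y√(1+z²) = 2×2.03×2.326 = 9.443 m. Hydraulic radius R = A/P = 8.654/9.443 = 0.9164 m. Q_B = (1/0.013)·8.654·0.9164^(2/3)·√0.017 = 81.89 m³/s.
The larger discharge is 81.89 m³/s and the smaller is 20.59 m³/s; the ratio is 3.98.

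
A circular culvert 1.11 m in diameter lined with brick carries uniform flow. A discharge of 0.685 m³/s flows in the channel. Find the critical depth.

y_c = 0.455 m

At critical depth, Q² T / (g A³) = 1, i.e. A³/T = Q²/g = 0.685²/9.81 = 0.04783.
Trying y = 0.543 m: A³/T = 0.09387 — too large.
Trying y = 0.455 m: A³/T = 0.0477 — ≈ 0.04783.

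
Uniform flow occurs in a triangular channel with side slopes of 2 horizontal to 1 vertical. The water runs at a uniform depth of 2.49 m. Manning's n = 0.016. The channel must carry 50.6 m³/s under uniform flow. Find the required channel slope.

For a triangular section with side slope z = 2: A = zy² = 2×2.49² = 12.4 m²; P = 2y√(1+z²) = 2×2.49×2.236 = 11.14 m.
Hydraulic radius R = A/P = 12.4/11.14 = 1.114 m.
From Manning's equation, S = [nQ / (1 A R^(2/3))]² = [0.016 × 50.6 / (1 × 12.4 × 1.114^(2/3))]² = 0.00369.

S = 0.00369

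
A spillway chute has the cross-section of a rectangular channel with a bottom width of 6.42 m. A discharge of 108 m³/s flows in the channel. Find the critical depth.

For a rectangular channel, critical depth y_c = (q²/g)^(1/3) where q = Q/b = 108/6.42 = 16.82 m²/s.
So y_c = (16.82²/9.81)^(1/3) = 3.07 m.

y_c = 3.07 m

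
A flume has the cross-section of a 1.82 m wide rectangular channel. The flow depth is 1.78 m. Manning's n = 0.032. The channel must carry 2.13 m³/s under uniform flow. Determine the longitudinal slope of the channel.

Flow area A = b·y = 1.82 × 1.78 = 3.24 m². Wetted perimeter P = b + 2y = 1.82 + 2×1.78 = 5.38 m.
Hydraulic radius R = A/P = 3.24/5.38 = 0.6022 m.
From Manning's equation, S = [nQ / (1 A R^(2/3))]² = [0.032 × 2.13 / (1 × 3.24 × 0.6022^(2/3))]² = 0.000871.

S = 0.000871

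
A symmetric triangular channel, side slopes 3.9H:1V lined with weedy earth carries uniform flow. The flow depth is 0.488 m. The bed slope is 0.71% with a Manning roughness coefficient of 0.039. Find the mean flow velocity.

V = 0.826 m/s

For a triangular section with side slope z = 3.9: A = zy² = 3.9×0.488² = 0.9288 m²; P = 2y√(1+z²) = 2×0.488×4.026 = 3.93 m.
Hydraulic radius R = A/P = 0.9288/3.93 = 0.2364 m.
From Manning's equation, V = (1/n) R^(2/3) S^(1/2) = (1/0.039) × 0.2364^(2/3) × 0.0071^(1/2) = 0.826 m/s.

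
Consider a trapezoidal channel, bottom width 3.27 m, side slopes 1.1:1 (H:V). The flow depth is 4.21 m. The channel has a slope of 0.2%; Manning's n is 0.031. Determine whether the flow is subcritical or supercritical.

subcritical

With bottom width b = 3.27 m and side slope z = 1.1: A = (b + zy)y = (3.27 + 1.1×4.21)×4.21 = 33.26 m²; P = b + 2y√(1+z²) = 3.27 + 2×4.21×1.487 = 15.79 m.
Hydraulic radius R = A/P = 33.26/15.79 = 2.107 m.
V = (1/n) R^(2/3) √S = (1/0.031) × 2.107^(2/3) × √0.002 = 2.371 m/s. Hydraulic depth D_h = A/T = 33.26/12.53 = 2.654 m.
Froude number Fr = V/√(g·D_h) = 2.371/√(9.81×2.654) = 0.465, which is less than 1, so the flow is subcritical.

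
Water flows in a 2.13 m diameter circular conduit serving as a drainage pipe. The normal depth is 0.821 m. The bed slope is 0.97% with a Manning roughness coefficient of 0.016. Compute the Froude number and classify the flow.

For a circular section of diameter D = 2.13 m at depth y = 0.821 m, the central angle is θ = 2 arccos(1 − 2y/D) = 2.679 rad. Then A = (D²/8)(θ − sin θ) = 1.266 m² and P = Dθ/2 = 2.853 m.
Hydraulic radius R = A/P = 1.266/2.853 = 0.4439 m.
V = (1/n) R^(2/3) √S = (1/0.016) × 0.4439^(2/3) × √0.0097 = 3.582 m/s. Hydraulic depth D_h = A/T = 1.266/2.073 = 0.6108 m.
Froude number Fr = V/√(g·D_h) = 3.582/√(9.81×0.6108) = 1.46, which is greater than 1, so the flow is supercritical.

supercritical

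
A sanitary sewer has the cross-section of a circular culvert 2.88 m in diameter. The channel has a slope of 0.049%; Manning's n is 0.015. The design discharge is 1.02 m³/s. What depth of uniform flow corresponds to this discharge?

Manning's equation rearranged: A R^(2/3) = nQ / (1·√S) = 0.015 × 1.02 / (√0.00049) = 0.6912.
Trying y = 0.819 m: A R^(2/3) = 0.9236 — high.
Trying y = 0.572 m: A R^(2/3) = 0.4518 — low.
Trying y = 0.707 m: A R^(2/3) = 0.6914 — matches.

y_n = 0.707 m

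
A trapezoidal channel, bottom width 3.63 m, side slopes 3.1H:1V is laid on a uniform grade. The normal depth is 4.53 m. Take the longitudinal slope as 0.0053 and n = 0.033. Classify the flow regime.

subcritical

With bottom width b = 3.63 m and side slope z = 3.1: A = (b + zy)y = (3.63 + 3.1×4.53)×4.53 = 80.06 m²; P = b + 2y√(1+z²) = 3.63 + 2×4.53×3.257 = 33.14 m.
Hydraulic radius R = A/P = 80.06/33.14 = 2.416 m.
V = (1/n) R^(2/3) √S = (1/0.033) × 2.416^(2/3) × √0.0053 = 3.972 m/s. Hydraulic depth D_h = A/T = 80.06/31.72 = 2.524 m.
Froude number Fr = V/√(g·D_h) = 3.972/√(9.81×2.524) = 0.798, which is less than 1, so the flow is subcritical.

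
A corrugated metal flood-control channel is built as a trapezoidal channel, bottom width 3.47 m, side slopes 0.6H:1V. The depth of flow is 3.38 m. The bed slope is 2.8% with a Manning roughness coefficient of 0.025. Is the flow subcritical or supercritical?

supercritical

With bottom width b = 3.47 m and side slope z = 0.6: A = (b + zy)y = (3.47 + 0.6×3.38)×3.38 = 18.58 m²; P = b + 2y√(1+z²) = 3.47 + 2×3.38×1.166 = 11.35 m.
Hydraulic radius R = A/P = 18.58/11.35 = 1.637 m.
V = (1/n) R^(2/3) √S = (1/0.025) × 1.637^(2/3) × √0.028 = 9.296 m/s. Hydraulic depth D_h = A/T = 18.58/7.526 = 2.469 m.
Froude number Fr = V/√(g·D_h) = 9.296/√(9.81×2.469) = 1.89, which is greater than 1, so the flow is supercritical.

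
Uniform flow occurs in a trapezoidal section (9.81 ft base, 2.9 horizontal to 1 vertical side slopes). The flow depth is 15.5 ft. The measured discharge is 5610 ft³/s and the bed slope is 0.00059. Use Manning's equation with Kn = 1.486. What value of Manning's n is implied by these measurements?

With bottom width b = 9.81 ft and side slope z = 2.9: A = (b + zy)y = (9.81 + 2.9×15.5)×15.5 = 848.8 ft²; P = b + 2y√(1+z²) = 9.81 + 2×15.5×3.068 = 104.9 ft.
Hydraulic radius R = A/P = 848.8/104.9 = 8.091 ft.
Rearranging Manning's equation: n = (1.486/Q) A R^(2/3) S^(1/2) = (1.486/5610) × 848.8 × 8.091^(2/3) × √0.00059 = 0.022.

n = 0.022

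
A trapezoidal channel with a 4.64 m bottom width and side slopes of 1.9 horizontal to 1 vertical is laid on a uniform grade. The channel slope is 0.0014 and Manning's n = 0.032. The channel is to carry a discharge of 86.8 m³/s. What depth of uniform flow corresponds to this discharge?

Manning's equation rearranged: A R^(2/3) = nQ / (1·√S) = 0.032 × 86.8 / (√0.0014) = 74.23.
At y = 4.63 m: A R^(2/3) = 115.7 — high.
At y = 2.92 m: A R^(2/3) = 42.9 — low.
At y = 3.78 m: A R^(2/3) = 74.23 — ≈ 74.23.

y_n = 3.78 m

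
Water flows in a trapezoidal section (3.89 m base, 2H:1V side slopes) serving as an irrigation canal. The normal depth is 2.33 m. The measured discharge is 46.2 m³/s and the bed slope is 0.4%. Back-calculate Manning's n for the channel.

With bottom width b = 3.89 m and side slope z = 2: A = (b + zy)y = (3.89 + 2×2.33)×2.33 = 19.92 m²; P = b + 2y√(1+z²) = 3.89 + 2×2.33×2.236 = 14.31 m.
Hydraulic radius R = A/P = 19.92/14.31 = 1.392 m.
Rearranging Manning's equation: n = (1/Q) A R^(2/3) S^(1/2) = (1/46.2) × 19.92 × 1.392^(2/3) × √0.004 = 0.034.

n = 0.034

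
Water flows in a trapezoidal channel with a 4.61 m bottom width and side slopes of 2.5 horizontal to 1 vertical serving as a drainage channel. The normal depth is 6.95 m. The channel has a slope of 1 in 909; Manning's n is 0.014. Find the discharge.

With bottom width b = 4.61 m and side slope z = 2.5: A = (b + zy)y = (4.61 + 2.5×6.95)×6.95 = 152.8 m²; P = b + 2y√(1+z²) = 4.61 + 2×6.95×2.693 = 42.04 m.
Hydraulic radius R = A/P = 152.8/42.04 = 3.635 m.
Manning's equation: Q = (1/n) A R^(2/3) S^(1/2) = (1/0.014) × 152.8 × 3.635^(2/3) × 0.0011^(1/2) = 856 m³/s.

Q = 856 m³/s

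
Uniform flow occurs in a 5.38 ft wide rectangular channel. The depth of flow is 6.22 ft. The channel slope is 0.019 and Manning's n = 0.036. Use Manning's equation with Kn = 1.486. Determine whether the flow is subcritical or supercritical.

Flow area A = b·y = 5.38 × 6.22 = 33.46 ft². Wetted perimeter P = b + 2y = 5.38 + 2×6.22 = 17.82 ft.
Hydraulic radius R = A/P = 33.46/17.82 = 1.878 ft.
V = (1.486/n) R^(2/3) √S = (1.486/0.036) × 1.878^(2/3) × √0.019 = 8.66 ft/s. Hydraulic depth D_h = A/T = 33.46/5.38 = 6.22 ft.
Froude number Fr = V/√(g·D_h) = 8.66/√(32.2×6.22) = 0.612, which is less than 1, so the flow is subcritical.

subcritical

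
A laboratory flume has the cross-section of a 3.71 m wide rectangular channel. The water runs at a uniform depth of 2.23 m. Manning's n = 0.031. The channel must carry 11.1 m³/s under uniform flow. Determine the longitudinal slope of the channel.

S = 0.0017

Flow area A = b·y = 3.71 × 2.23 = 8.273 m². Wetted perimeter P = b + 2y = 3.71 + 2×2.23 = 8.17 m.
Hydraulic radius R = A/P = 8.273/8.17 = 1.013 m.
From Manning's equation, S = [nQ / (1 A R^(2/3))]² = [0.031 × 11.1 / (1 × 8.273 × 1.013^(2/3))]² = 0.0017.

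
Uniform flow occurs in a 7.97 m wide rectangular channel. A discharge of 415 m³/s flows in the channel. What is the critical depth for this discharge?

For a rectangular channel, critical depth y_c = (q²/g)^(1/3) where q = Q/b = 415/7.97 = 52.07 m²/s.
So y_c = (52.07²/9.81)^(1/3) = 6.51 m.

y_c = 6.51 m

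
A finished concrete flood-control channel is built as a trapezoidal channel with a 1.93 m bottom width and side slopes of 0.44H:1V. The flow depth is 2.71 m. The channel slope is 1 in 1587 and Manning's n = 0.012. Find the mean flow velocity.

V = 2.2 m/s

With bottom width b = 1.93 m and side slope z = 0.44: A = (b + zy)y = (1.93 + 0.44×2.71)×2.71 = 8.462 m²; P = b + 2y√(1+z²) = 1.93 + 2×2.71×1.093 = 7.851 m.
Hydraulic radius R = A/P = 8.462/7.851 = 1.078 m.
From Manning's equation, V = (1/n) R^(2/3) S^(1/2) = (1/0.012) × 1.078^(2/3) × 0.0006301^(1/2) = 2.2 m/s.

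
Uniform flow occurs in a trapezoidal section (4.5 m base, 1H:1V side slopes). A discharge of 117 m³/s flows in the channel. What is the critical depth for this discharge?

At critical depth, Q² T / (g A³) = 1, i.e. A³/T = Q²/g = 117²/9.81 = 1395.
At y = 2.86 m: A³/T = 912.6 — too small.
At y = 4.04 m: A³/T = 3265 — too large.
At y = 3.21 m: A³/T = 1388 — ≈ 1395.

y_c = 3.21 m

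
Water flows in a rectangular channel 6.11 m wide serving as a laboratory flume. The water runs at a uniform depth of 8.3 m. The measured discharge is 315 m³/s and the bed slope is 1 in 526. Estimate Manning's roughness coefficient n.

Flow area A = b·y = 6.11 × 8.3 = 50.71 m². Wetted perimeter P = b + 2y = 6.11 + 2×8.3 = 22.71 m.
Hydraulic radius R = A/P = 50.71/22.71 = 2.233 m.
Rearranging Manning's equation: n = (1/Q) A R^(2/3) S^(1/2) = (1/315) × 50.71 × 2.233^(2/3) × √0.001901 = 0.012.

n = 0.012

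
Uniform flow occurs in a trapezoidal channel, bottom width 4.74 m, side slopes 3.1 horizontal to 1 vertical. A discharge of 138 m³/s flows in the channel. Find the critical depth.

At critical depth, Q² T / (g A³) = 1, i.e. A³/T = Q²/g = 138²/9.81 = 1941.
At y = 3.25 m: A³/T = 4485 — too large.
At y = 1.85 m: A³/T = 448.9 — too small.
At y = 2.66 m: A³/T = 1941 — ≈ 1941.

y_c = 2.66 m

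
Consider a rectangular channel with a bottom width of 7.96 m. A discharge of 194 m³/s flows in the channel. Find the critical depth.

y_c = 3.93 m

For a rectangular channel, critical depth y_c = (q²/g)^(1/3) where q = Q/b = 194/7.96 = 24.37 m²/s.
So y_c = (24.37²/9.81)^(1/3) = 3.93 m.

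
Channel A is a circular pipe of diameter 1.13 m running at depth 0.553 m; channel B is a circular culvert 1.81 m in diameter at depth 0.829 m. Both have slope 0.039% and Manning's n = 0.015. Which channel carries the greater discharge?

channel B

Channel A: For a circular section of diameter D = 1.13 m at depth y = 0.553 m, the central angle is θ = 2 arccos(1 − 2y/D) = 3.099 rad. Then A = (D²/8)(θ − sin θ) = 0.4879 m² and P = Dθ/2 = 1.751 m. Hydraulic radius R = A/P = 0.4879/1.751 = 0.2786 m. Q_A = (1/0.015)·0.4879·0.2786^(2/3)·√0.00039 = 0.274 m³/s.
Channel B: For a circular section of diameter D = 1.81 m at depth y = 0.829 m, the central angle is θ = 2 arccos(1 − 2y/D) = 2.973 rad. Then A = (D²/8)(θ − sin θ) = 1.149 m² and P = Dθ/2 = 2.691 m. Hydraulic radius R = A/P = 1.149/2.691 = 0.427 m. Q_B = (1/0.015)·1.149·0.427^(2/3)·√0.00039 = 0.8579 m³/s.
Q_A = 0.274 m³/s vs Q_B = 0.8579 m³/s, so channel B carries more.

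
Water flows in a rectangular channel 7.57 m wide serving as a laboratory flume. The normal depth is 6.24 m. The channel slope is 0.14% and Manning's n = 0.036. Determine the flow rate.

Q = 86.9 m³/s

Flow area A = b·y = 7.57 × 6.24 = 47.24 m². Wetted perimeter P = b + 2y = 7.57 + 2×6.24 = 20.05 m.
Hydraulic radius R = A/P = 47.24/20.05 = 2.356 m.
Manning's equation: Q = (1/n) A R^(2/3) S^(1/2) = (1/0.036) × 47.24 × 2.356^(2/3) × 0.0014^(1/2) = 86.9 m³/s.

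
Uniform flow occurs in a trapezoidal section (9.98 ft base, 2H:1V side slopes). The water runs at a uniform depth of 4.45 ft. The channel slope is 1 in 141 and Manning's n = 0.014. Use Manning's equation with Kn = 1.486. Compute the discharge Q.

Q = 1500 ft³/s

With bottom width b = 9.98 ft and side slope z = 2: A = (b + zy)y = (9.98 + 2×4.45)×4.45 = 84.02 ft²; P = b + 2y√(1+z²) = 9.98 + 2×4.45×2.236 = 29.88 ft.
Hydraulic radius R = A/P = 84.02/29.88 = 2.812 ft.
Manning's equation: Q = (1.486/n) A R^(2/3) S^(1/2) = (1.486/0.014) × 84.02 × 2.812^(2/3) × 0.007092^(1/2) = 1500 ft³/s.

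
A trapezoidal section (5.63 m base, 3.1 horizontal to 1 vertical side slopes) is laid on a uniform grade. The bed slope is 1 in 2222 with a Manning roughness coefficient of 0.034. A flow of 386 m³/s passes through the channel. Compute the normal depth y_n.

Manning's equation rearranged: A R^(2/3) = nQ / (1·√S) = 0.034 × 386 / (√0.00045) = 618.6.
Try y = 5.61 m: A R^(2/3) = 272.3 — low.
Try y = 8.93 m: A R^(2/3) = 830.2 — high.
Try y = 7.91 m: A R^(2/3) = 618.1 — close enough.

y_n = 7.91 m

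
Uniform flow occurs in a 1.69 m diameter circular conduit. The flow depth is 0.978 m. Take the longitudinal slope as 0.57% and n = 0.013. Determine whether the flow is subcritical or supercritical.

supercritical

For a circular section of diameter D = 1.69 m at depth y = 0.978 m, the central angle is θ = 2 arccos(1 − 2y/D) = 3.458 rad. Then A = (D²/8)(θ − sin θ) = 1.345 m² and P = Dθ/2 = 2.922 m.
Hydraulic radius R = A/P = 1.345/2.922 = 0.4605 m.
V = (1/n) R^(2/3) √S = (1/0.013) × 0.4605^(2/3) × √0.0057 = 3.463 m/s. Hydraulic depth D_h = A/T = 1.345/1.669 = 0.8062 m.
Froude number Fr = V/√(g·D_h) = 3.463/√(9.81×0.8062) = 1.23, which is greater than 1, so the flow is supercritical.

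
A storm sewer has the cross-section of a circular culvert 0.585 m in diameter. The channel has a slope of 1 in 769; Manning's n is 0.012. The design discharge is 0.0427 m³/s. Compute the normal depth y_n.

Manning's equation rearranged: A R^(2/3) = nQ / (1·√S) = 0.012 × 0.0427 / (√0.0013) = 0.01421.
At y = 0.217 m: A R^(2/3) = 0.02187 — too large.
At y = 0.173 m: A R^(2/3) = 0.01421 — close enough.

y_n = 0.173 m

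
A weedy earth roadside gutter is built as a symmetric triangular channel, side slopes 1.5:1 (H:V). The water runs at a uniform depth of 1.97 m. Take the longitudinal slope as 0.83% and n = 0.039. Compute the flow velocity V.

For a triangular section with side slope z = 1.5: A = zy² = 1.5×1.97² = 5.821 m²; P = 2y√(1+z²) = 2×1.97×1.803 = 7.103 m.
Hydraulic radius R = A/P = 5.821/7.103 = 0.8196 m.
From Manning's equation, V = (1/n) R^(2/3) S^(1/2) = (1/0.039) × 0.8196^(2/3) × 0.0083^(1/2) = 2.05 m/s.

V = 2.05 m/s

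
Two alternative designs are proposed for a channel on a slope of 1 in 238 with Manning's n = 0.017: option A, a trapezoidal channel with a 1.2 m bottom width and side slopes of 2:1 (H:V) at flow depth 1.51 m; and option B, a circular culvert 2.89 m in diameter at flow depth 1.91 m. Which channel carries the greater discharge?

channel A

Channel A: With bottom width b = 1.2 m and side slope z = 2: A = (b + zy)y = (1.2 + 2×1.51)×1.51 = 6.372 m²; P = b + 2y√(1+z²) = 1.2 + 2×1.51×2.236 = 7.953 m. Hydraulic radius R = A/P = 6.372/7.953 = 0.8012 m. Q_A = (1/0.017)·6.372·0.8012^(2/3)·√0.004202 = 20.96 m³/s.
Channel B: For a circular section of diameter D = 2.89 m at depth y = 1.91 m, the central angle is θ = 2 arccos(1 − 2y/D) = 3.797 rad. Then A = (D²/8)(θ − sin θ) = 4.6 m² and P = Dθ/2 = 5.486 m. Hydraulic radius R = A/P = 4.6/5.486 = 0.8385 m. Q_B = (1/0.017)·4.6·0.8385^(2/3)·√0.004202 = 15.6 m³/s.
Q_A = 20.96 m³/s vs Q_B = 15.6 m³/s, so channel A carries more.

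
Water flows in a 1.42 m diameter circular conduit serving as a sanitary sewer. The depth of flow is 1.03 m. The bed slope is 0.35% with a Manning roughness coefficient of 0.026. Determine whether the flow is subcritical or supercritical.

subcritical

For a circular section of diameter D = 1.42 m at depth y = 1.03 m, the central angle is θ = 2 arccos(1 − 2y/D) = 4.077 rad. Then A = (D²/8)(θ − sin θ) = 1.23 m² and P = Dθ/2 = 2.894 m.
Hydraulic radius R = A/P = 1.23/2.894 = 0.4251 m.
V = (1/n) R^(2/3) √S = (1/0.026) × 0.4251^(2/3) × √0.0035 = 1.286 m/s. Hydraulic depth D_h = A/T = 1.23/1.268 = 0.9706 m.
Froude number Fr = V/√(g·D_h) = 1.286/√(9.81×0.9706) = 0.417, which is less than 1, so the flow is subcritical.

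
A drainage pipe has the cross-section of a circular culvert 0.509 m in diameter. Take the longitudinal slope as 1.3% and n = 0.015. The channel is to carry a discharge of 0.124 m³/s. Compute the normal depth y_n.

y_n = 0.197 m

Manning's equation rearranged: A R^(2/3) = nQ / (1·√S) = 0.015 × 0.124 / (√0.013) = 0.01631.
At y = 0.169 m: A R^(2/3) = 0.01225 — short.
At y = 0.217 m: A R^(2/3) = 0.01947 — over.
At y = 0.197 m: A R^(2/3) = 0.01633 — close enough.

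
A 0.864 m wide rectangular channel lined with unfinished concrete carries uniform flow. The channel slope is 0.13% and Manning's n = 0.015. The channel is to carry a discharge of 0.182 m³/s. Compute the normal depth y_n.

Manning's equation rearranged: A R^(2/3) = nQ / (1·√S) = 0.015 × 0.182 / (√0.0013) = 0.07572.
At y = 0.356 m: A R^(2/3) = 0.1035 — high.
At y = 0.21 m: A R^(2/3) = 0.04922 — low.
At y = 0.284 m: A R^(2/3) = 0.0757 — matches.

y_n = 0.284 m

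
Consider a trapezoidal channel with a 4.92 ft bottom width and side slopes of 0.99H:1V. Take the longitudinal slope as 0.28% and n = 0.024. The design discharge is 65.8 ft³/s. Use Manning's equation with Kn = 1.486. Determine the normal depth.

y_n = 2.23 ft

Manning's equation rearranged: A R^(2/3) = nQ / (1.486·√S) = 0.024 × 65.8 / (1.486 × √0.0028) = 20.08.
At y = 2.64 ft: A R^(2/3) = 27.33 — high.
At y = 1.59 ft: A R^(2/3) = 11 — low.
At y = 2.23 ft: A R^(2/3) = 20.08 — matches.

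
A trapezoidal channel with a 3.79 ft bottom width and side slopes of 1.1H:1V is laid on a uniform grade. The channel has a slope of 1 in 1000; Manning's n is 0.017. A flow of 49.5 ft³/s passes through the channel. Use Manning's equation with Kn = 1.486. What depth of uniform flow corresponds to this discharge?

y_n = 2.3 ft

Manning's equation rearranged: A R^(2/3) = nQ / (1.486·√S) = 0.017 × 49.5 / (1.486 × √0.001) = 17.91.
Try y = 2.75 ft: A R^(2/3) = 25.27 — too large.
Try y = 2.3 ft: A R^(2/3) = 17.91 — close enough.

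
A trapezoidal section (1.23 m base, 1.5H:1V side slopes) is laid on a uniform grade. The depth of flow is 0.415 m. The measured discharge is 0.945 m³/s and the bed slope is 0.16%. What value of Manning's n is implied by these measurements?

n = 0.014

With bottom width b = 1.23 m and side slope z = 1.5: A = (b + zy)y = (1.23 + 1.5×0.415)×0.415 = 0.7688 m²; P = b + 2y√(1+z²) = 1.23 + 2×0.415×1.803 = 2.726 m.
Hydraulic radius R = A/P = 0.7688/2.726 = 0.282 m.
Rearranging Manning's equation: n = (1/Q) A R^(2/3) S^(1/2) = (1/0.945) × 0.7688 × 0.282^(2/3) × √0.0016 = 0.014.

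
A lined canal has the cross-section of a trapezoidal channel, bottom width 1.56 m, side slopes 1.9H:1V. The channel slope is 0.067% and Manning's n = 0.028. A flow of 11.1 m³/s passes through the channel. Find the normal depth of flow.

Manning's equation rearranged: A R^(2/3) = nQ / (1·√S) = 0.028 × 11.1 / (√0.00067) = 12.01.
Trying y = 1.72 m: A R^(2/3) = 7.902 — too small.
Trying y = 2.07 m: A R^(2/3) = 12.03 — ≈ 12.01.

y_n = 2.07 m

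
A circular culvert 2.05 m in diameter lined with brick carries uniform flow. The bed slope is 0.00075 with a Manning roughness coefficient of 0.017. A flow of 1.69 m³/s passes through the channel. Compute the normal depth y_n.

y_n = 1.02 m

Manning's equation rearranged: A R^(2/3) = nQ / (1·√S) = 0.017 × 1.69 / (√0.00075) = 1.049.
Trying y = 1.21 m: A R^(2/3) = 1.385 — high.
Trying y = 0.736 m: A R^(2/3) = 0.583 — low.
Trying y = 1.02 m: A R^(2/3) = 1.048 — matches.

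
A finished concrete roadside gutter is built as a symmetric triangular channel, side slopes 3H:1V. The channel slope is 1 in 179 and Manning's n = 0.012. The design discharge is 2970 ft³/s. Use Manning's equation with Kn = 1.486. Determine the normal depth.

Manning's equation rearranged: A R^(2/3) = nQ / (1.486·√S) = 0.012 × 2970 / (1.486 × √0.005587) = 320.9.
At y = 6.13 ft: A R^(2/3) = 229.7 — low.
At y = 8.2 ft: A R^(2/3) = 498.9 — high.
At y = 6.95 ft: A R^(2/3) = 321 — ≈ 320.9.

y_n = 6.95 ft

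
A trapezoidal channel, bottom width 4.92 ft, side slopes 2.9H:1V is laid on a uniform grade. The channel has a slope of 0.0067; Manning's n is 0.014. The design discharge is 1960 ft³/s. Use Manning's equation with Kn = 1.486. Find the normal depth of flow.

y_n = 5.39 ft

Manning's equation rearranged: A R^(2/3) = nQ / (1.486·√S) = 0.014 × 1960 / (1.486 × √0.0067) = 225.6.
At y = 3.92 ft: A R^(2/3) = 108.1 — short.
At y = 5.95 ft: A R^(2/3) = 285.6 — over.
At y = 5.39 ft: A R^(2/3) = 226.1 — matches.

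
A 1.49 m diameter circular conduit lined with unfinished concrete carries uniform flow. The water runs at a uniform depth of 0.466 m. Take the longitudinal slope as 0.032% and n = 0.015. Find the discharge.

Q = 0.228 m³/s

For a circular section of diameter D = 1.49 m at depth y = 0.466 m, the central angle is θ = 2 arccos(1 − 2y/D) = 2.374 rad. Then A = (D²/8)(θ − sin θ) = 0.4661 m² and P = Dθ/2 = 1.769 m.
Hydraulic radius R = A/P = 0.4661/1.769 = 0.2635 m.
Manning's equation: Q = (1/n) A R^(2/3) S^(1/2) = (1/0.015) × 0.4661 × 0.2635^(2/3) × 0.00032^(1/2) = 0.228 m³/s.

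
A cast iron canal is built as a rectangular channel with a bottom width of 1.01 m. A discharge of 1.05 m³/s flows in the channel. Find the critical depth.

y_c = 0.479 m

For a rectangular channel, critical depth y_c = (q²/g)^(1/3) where q = Q/b = 1.05/1.01 = 1.04 m²/s.
So y_c = (1.04²/9.81)^(1/3) = 0.479 m.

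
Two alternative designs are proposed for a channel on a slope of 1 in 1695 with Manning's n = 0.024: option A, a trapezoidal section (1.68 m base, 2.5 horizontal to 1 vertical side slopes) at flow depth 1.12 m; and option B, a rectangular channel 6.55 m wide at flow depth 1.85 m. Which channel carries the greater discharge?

channel B

Channel A: With bottom width b = 1.68 m and side slope z = 2.5: A = (b + zy)y = (1.68 + 2.5×1.12)×1.12 = 5.018 m²; P = b + 2y√(1+z²) = 1.68 + 2×1.12×2.693 = 7.711 m. Hydraulic radius R = A/P = 5.018/7.711 = 0.6507 m. Q_A = (1/0.024)·5.018·0.6507^(2/3)·√0.00059 = 3.813 m³/s.
Channel B: Flow area A = b·y = 6.55 × 1.85 = 12.12 m². Wetted perimeter P = b + 2y = 6.55 + 2×1.85 = 10.25 m. Hydraulic radius R = A/P = 12.12/10.25 = 1.182 m. Q_B = (1/0.024)·12.12·1.182^(2/3)·√0.00059 = 13.71 m³/s.
Q_A = 3.813 m³/s vs Q_B = 13.71 m³/s, so channel B carries more.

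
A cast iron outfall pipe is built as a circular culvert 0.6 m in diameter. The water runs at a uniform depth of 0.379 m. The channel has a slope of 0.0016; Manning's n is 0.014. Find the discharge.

Q = 0.166 m³/s

For a circular section of diameter D = 0.6 m at depth y = 0.379 m, the central angle is θ = 2 arccos(1 − 2y/D) = 3.675 rad. Then A = (D²/8)(θ − sin θ) = 0.1882 m² and P = Dθ/2 = 1.102 m.
Hydraulic radius R = A/P = 0.1882/1.102 = 0.1707 m.
Manning's equation: Q = (1/n) A R^(2/3) S^(1/2) = (1/0.014) × 0.1882 × 0.1707^(2/3) × 0.0016^(1/2) = 0.166 m³/s.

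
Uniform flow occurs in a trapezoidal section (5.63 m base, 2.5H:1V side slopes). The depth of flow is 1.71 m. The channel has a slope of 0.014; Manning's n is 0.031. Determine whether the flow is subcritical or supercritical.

With bottom width b = 5.63 m and side slope z = 2.5: A = (b + zy)y = (5.63 + 2.5×1.71)×1.71 = 16.94 m²; P = b + 2y√(1+z²) = 5.63 + 2×1.71×2.693 = 14.84 m.
Hydraulic radius R = A/P = 16.94/14.84 = 1.141 m.
V = (1/n) R^(2/3) √S = (1/0.031) × 1.141^(2/3) × √0.014 = 4.169 m/s. Hydraulic depth D_h = A/T = 16.94/14.18 = 1.194 m.
Froude number Fr = V/√(g·D_h) = 4.169/√(9.81×1.194) = 1.22, which is greater than 1, so the flow is supercritical.

supercritical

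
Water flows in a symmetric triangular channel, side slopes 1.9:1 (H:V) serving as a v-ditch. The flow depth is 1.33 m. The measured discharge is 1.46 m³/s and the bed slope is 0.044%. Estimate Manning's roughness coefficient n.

n = 0.0339

For a triangular section with side slope z = 1.9: A = zy² = 1.9×1.33² = 3.361 m²; P = 2y√(1+z²) = 2×1.33×2.147 = 5.711 m.
Hydraulic radius R = A/P = 3.361/5.711 = 0.5885 m.
Rearranging Manning's equation: n = (1/Q) A R^(2/3) S^(1/2) = (1/1.46) × 3.361 × 0.5885^(2/3) × √0.00044 = 0.0339.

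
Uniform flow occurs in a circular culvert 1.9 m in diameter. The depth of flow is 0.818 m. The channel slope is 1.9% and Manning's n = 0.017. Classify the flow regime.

supercritical

For a circular section of diameter D = 1.9 m at depth y = 0.818 m, the central angle is θ = 2 arccos(1 − 2y/D) = 2.863 rad. Then A = (D²/8)(θ − sin θ) = 1.168 m² and P = Dθ/2 = 2.72 m.
Hydraulic radius R = A/P = 1.168/2.72 = 0.4293 m.
V = (1/n) R^(2/3) √S = (1/0.017) × 0.4293^(2/3) × √0.019 = 4.615 m/s. Hydraulic depth D_h = A/T = 1.168/1.882 = 0.6206 m.
Froude number Fr = V/√(g·D_h) = 4.615/√(9.81×0.6206) = 1.87, which is greater than 1, so the flow is supercritical.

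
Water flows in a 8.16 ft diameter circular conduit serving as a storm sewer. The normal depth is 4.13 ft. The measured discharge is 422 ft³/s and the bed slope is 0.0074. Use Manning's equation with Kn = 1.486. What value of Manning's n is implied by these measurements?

For a circular section of diameter D = 8.16 ft at depth y = 4.13 ft, the central angle is θ = 2 arccos(1 − 2y/D) = 3.166 rad. Then A = (D²/8)(θ − sin θ) = 26.56 ft² and P = Dθ/2 = 12.92 ft.
Hydraulic radius R = A/P = 26.56/12.92 = 2.056 ft.
Rearranging Manning's equation: n = (1.486/Q) A R^(2/3) S^(1/2) = (1.486/422) × 26.56 × 2.056^(2/3) × √0.0074 = 0.013.

n = 0.013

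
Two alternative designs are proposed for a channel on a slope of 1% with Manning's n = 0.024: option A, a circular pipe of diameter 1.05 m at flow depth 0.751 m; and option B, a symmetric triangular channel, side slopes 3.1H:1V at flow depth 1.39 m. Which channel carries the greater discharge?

Channel A: For a circular section of diameter D = 1.05 m at depth y = 0.751 m, the central angle is θ = 2 arccos(1 − 2y/D) = 4.032 rad. Then A = (D²/8)(θ − sin θ) = 0.6627 m² and P = Dθ/2 = 2.117 m. Hydraulic radius R = A/P = 0.6627/2.117 = 0.3131 m. Q_A = (1/0.024)·0.6627·0.3131^(2/3)·√0.01 = 1.273 m³/s.
Channel B: For a triangular section with side slope z = 3.1: A = zy² = 3.1×1.39² = 5.99 m²; P = 2y√(1+z²) = 2×1.39×3.257 = 9.055 m. Hydraulic radius R = A/P = 5.99/9.055 = 0.6614 m. Q_B = (1/0.024)·5.99·0.6614^(2/3)·√0.01 = 18.95 m³/s.
Q_A = 1.273 m³/s vs Q_B = 18.95 m³/s, so channel B carries more.

channel B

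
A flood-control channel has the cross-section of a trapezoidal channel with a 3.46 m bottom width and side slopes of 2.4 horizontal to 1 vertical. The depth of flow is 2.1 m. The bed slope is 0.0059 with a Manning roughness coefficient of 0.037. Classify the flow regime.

subcritical

With bottom width b = 3.46 m and side slope z = 2.4: A = (b + zy)y = (3.46 + 2.4×2.1)×2.1 = 17.85 m²; P = b + 2y√(1+z²) = 3.46 + 2×2.1×2.6 = 14.38 m.
Hydraulic radius R = A/P = 17.85/14.38 = 1.241 m.
V = (1/n) R^(2/3) √S = (1/0.037) × 1.241^(2/3) × √0.0059 = 2.398 m/s. Hydraulic depth D_h = A/T = 17.85/13.54 = 1.318 m.
Froude number Fr = V/√(g·D_h) = 2.398/√(9.81×1.318) = 0.667, which is less than 1, so the flow is subcritical.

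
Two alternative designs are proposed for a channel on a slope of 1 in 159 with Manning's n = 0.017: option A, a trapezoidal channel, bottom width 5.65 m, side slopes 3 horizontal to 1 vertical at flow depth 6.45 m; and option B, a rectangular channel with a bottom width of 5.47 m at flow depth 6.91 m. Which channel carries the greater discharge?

channel A

Channel A: With bottom width b = 5.65 m and side slope z = 3: A = (b + zy)y = (5.65 + 3×6.45)×6.45 = 161.2 m²; P = b + 2y√(1+z²) = 5.65 + 2×6.45×3.162 = 46.44 m. Hydraulic radius R = A/P = 161.2/46.44 = 3.472 m. Q_A = (1/0.017)·161.2·3.472^(2/3)·√0.006289 = 1725 m³/s.
Channel B: Flow area A = b·y = 5.47 × 6.91 = 37.8 m². Wetted perimeter P = b + 2y = 5.47 + 2×6.91 = 19.29 m. Hydraulic radius R = A/P = 37.8/19.29 = 1.959 m. Q_B = (1/0.017)·37.8·1.959^(2/3)·√0.006289 = 276.1 m³/s.
Q_A = 1725 m³/s vs Q_B = 276.1 m³/s, so channel A carries more.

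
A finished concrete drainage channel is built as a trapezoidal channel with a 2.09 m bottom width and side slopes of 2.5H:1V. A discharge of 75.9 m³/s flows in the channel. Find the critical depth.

y_c = 2.47 m

At critical depth, Q² T / (g A³) = 1, i.e. A³/T = Q²/g = 75.9²/9.81 = 587.2.
Try y = 2.68 m: A³/T = 844 — high.
Try y = 1.74 m: A³/T = 130.4 — low.
Try y = 2.47 m: A³/T = 589.2 — ≈ 587.2.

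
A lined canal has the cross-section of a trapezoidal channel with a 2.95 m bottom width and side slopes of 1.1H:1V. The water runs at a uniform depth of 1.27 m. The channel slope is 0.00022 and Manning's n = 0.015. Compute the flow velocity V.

With bottom width b = 2.95 m and side slope z = 1.1: A = (b + zy)y = (2.95 + 1.1×1.27)×1.27 = 5.521 m²; P = b + 2y√(1+z²) = 2.95 + 2×1.27×1.487 = 6.726 m.
Hydraulic radius R = A/P = 5.521/6.726 = 0.8208 m.
From Manning's equation, V = (1/n) R^(2/3) S^(1/2) = (1/0.015) × 0.8208^(2/3) × 0.00022^(1/2) = 0.867 m/s.

V = 0.867 m/s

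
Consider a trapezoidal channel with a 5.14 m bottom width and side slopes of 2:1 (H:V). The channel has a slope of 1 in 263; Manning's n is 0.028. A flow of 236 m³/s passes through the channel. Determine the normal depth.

y_n = 4.31 m

Manning's equation rearranged: A R^(2/3) = nQ / (1·√S) = 0.028 × 236 / (√0.003802) = 107.2.
Try y = 4.67 m: A R^(2/3) = 127.8 — over.
Try y = 3.24 m: A R^(2/3) = 58.12 — short.
Try y = 4.31 m: A R^(2/3) = 107.2 — ≈ 107.2.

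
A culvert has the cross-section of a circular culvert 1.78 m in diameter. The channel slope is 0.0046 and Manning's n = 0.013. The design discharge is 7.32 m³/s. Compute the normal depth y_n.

y_n = 1.41 m

Manning's equation rearranged: A R^(2/3) = nQ / (1·√S) = 0.013 × 7.32 / (√0.0046) = 1.403.
At y = 1.66 m: A R^(2/3) = 1.56 — too large.
At y = 1.26 m: A R^(2/3) = 1.232 — too small.
At y = 1.41 m: A R^(2/3) = 1.404 — close enough.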